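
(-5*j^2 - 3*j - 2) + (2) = -5*j^2 - 3*j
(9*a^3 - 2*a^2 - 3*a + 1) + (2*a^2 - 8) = 9*a^3 - 3*a - 7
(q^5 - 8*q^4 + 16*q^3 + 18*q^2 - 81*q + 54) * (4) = 4*q^5 - 32*q^4 + 64*q^3 + 72*q^2 - 324*q + 216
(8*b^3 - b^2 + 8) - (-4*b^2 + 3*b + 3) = 8*b^3 + 3*b^2 - 3*b + 5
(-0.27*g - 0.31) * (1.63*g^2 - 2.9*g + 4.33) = -0.4401*g^3 + 0.2777*g^2 - 0.2701*g - 1.3423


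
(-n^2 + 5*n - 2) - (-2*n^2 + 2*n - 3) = n^2 + 3*n + 1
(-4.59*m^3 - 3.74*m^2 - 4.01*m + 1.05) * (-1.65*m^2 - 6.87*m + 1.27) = 7.5735*m^5 + 37.7043*m^4 + 26.481*m^3 + 21.0664*m^2 - 12.3062*m + 1.3335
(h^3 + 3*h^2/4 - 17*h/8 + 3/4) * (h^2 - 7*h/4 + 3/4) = h^5 - h^4 - 43*h^3/16 + 161*h^2/32 - 93*h/32 + 9/16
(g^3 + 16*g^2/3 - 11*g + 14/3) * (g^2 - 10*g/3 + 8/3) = g^5 + 2*g^4 - 235*g^3/9 + 500*g^2/9 - 404*g/9 + 112/9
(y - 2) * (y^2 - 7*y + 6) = y^3 - 9*y^2 + 20*y - 12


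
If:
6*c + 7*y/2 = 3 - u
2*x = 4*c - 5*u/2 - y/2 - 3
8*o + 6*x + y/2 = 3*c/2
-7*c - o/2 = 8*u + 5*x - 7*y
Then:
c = 1021*y/194 + 9/97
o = 639/194 - 15391*y/388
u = 237/97 - 6805*y/194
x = 41999*y/776 - 1695/388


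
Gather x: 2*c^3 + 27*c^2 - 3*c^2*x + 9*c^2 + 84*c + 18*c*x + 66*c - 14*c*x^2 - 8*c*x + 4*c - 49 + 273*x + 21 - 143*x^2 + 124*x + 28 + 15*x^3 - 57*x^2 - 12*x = 2*c^3 + 36*c^2 + 154*c + 15*x^3 + x^2*(-14*c - 200) + x*(-3*c^2 + 10*c + 385)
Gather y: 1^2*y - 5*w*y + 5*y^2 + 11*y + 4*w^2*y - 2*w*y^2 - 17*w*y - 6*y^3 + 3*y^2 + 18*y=-6*y^3 + y^2*(8 - 2*w) + y*(4*w^2 - 22*w + 30)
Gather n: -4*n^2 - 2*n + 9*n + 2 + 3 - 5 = -4*n^2 + 7*n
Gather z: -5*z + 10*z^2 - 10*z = 10*z^2 - 15*z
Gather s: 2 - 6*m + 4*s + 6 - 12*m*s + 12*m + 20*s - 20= 6*m + s*(24 - 12*m) - 12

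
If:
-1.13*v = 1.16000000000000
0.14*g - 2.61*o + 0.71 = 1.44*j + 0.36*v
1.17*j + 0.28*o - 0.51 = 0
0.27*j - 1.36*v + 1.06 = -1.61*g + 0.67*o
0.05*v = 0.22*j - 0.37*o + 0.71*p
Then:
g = -1.55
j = 0.41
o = 0.10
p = -0.15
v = -1.03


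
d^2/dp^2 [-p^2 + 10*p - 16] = -2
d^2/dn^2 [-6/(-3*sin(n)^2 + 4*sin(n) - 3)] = 12*(-18*sin(n)^4 + 18*sin(n)^3 + 37*sin(n)^2 - 42*sin(n) + 7)/(3*sin(n)^2 - 4*sin(n) + 3)^3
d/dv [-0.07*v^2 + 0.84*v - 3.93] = 0.84 - 0.14*v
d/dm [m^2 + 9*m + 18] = 2*m + 9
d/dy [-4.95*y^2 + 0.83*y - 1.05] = 0.83 - 9.9*y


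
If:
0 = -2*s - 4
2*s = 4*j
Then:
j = -1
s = -2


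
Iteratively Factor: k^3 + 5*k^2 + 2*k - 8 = (k - 1)*(k^2 + 6*k + 8) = (k - 1)*(k + 2)*(k + 4)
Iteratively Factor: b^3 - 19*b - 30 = (b + 3)*(b^2 - 3*b - 10) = (b + 2)*(b + 3)*(b - 5)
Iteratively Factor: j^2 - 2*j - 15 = (j + 3)*(j - 5)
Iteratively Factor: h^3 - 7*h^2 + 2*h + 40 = (h - 5)*(h^2 - 2*h - 8) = (h - 5)*(h - 4)*(h + 2)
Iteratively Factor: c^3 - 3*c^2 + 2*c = (c)*(c^2 - 3*c + 2) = c*(c - 1)*(c - 2)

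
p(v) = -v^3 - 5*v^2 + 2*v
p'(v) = -3*v^2 - 10*v + 2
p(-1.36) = -9.45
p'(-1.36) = 10.05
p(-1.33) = -9.15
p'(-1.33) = 9.99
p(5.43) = -296.67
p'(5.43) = -140.75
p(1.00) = -4.00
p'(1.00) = -11.00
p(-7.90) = 165.19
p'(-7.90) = -106.23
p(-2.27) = -18.61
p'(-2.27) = 9.24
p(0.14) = 0.18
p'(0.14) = 0.54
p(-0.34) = -1.22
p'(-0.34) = 5.05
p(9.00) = -1116.00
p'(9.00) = -331.00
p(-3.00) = -24.00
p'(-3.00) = 5.00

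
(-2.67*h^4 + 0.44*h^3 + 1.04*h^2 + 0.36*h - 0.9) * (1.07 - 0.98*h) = 2.6166*h^5 - 3.2881*h^4 - 0.5484*h^3 + 0.76*h^2 + 1.2672*h - 0.963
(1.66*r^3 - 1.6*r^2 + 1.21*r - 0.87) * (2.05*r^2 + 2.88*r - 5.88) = 3.403*r^5 + 1.5008*r^4 - 11.8883*r^3 + 11.1093*r^2 - 9.6204*r + 5.1156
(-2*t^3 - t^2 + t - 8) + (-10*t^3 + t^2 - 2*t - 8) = -12*t^3 - t - 16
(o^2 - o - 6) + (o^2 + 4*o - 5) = 2*o^2 + 3*o - 11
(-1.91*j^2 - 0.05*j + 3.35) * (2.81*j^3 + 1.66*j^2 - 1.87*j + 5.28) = -5.3671*j^5 - 3.3111*j^4 + 12.9022*j^3 - 4.4303*j^2 - 6.5285*j + 17.688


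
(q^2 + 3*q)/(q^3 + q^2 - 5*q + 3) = q/(q^2 - 2*q + 1)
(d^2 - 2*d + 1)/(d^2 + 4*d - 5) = (d - 1)/(d + 5)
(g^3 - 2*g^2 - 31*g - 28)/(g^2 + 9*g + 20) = (g^2 - 6*g - 7)/(g + 5)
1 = 1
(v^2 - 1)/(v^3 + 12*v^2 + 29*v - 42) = (v + 1)/(v^2 + 13*v + 42)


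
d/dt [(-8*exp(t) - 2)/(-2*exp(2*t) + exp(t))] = 2*(-8*exp(2*t) - 4*exp(t) + 1)*exp(-t)/(4*exp(2*t) - 4*exp(t) + 1)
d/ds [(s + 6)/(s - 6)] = -12/(s - 6)^2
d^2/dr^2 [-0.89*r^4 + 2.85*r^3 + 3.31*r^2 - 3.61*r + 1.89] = -10.68*r^2 + 17.1*r + 6.62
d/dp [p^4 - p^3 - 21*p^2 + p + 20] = 4*p^3 - 3*p^2 - 42*p + 1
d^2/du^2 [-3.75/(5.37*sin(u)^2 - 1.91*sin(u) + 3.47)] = (432.5535*sin(u)^4 - 115.387875*sin(u)^3 - 914.658375*sin(u)^2 + 255.629625*sin(u) + 112.3935)/(5.37*sin(u)^2 - 1.91*sin(u) + 3.47)^3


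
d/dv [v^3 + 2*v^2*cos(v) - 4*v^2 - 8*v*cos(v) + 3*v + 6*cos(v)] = -2*v^2*sin(v) + 3*v^2 + 8*v*sin(v) + 4*v*cos(v) - 8*v - 6*sin(v) - 8*cos(v) + 3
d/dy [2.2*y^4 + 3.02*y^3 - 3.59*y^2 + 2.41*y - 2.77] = 8.8*y^3 + 9.06*y^2 - 7.18*y + 2.41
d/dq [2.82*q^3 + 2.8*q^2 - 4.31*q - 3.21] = 8.46*q^2 + 5.6*q - 4.31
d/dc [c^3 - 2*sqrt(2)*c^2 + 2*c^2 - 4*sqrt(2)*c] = 3*c^2 - 4*sqrt(2)*c + 4*c - 4*sqrt(2)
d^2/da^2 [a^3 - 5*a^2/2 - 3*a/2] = 6*a - 5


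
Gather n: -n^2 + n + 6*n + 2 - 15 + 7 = -n^2 + 7*n - 6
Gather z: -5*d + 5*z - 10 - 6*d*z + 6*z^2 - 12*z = -5*d + 6*z^2 + z*(-6*d - 7) - 10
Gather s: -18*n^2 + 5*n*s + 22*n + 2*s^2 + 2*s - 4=-18*n^2 + 22*n + 2*s^2 + s*(5*n + 2) - 4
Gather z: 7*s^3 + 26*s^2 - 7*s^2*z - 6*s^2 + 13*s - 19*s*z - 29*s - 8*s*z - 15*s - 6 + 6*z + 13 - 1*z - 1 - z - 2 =7*s^3 + 20*s^2 - 31*s + z*(-7*s^2 - 27*s + 4) + 4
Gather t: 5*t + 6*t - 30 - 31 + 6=11*t - 55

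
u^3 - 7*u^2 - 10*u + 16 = (u - 8)*(u - 1)*(u + 2)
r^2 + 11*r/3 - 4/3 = (r - 1/3)*(r + 4)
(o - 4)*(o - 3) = o^2 - 7*o + 12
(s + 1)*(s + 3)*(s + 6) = s^3 + 10*s^2 + 27*s + 18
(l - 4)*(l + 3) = l^2 - l - 12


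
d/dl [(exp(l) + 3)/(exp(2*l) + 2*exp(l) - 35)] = (-2*(exp(l) + 1)*(exp(l) + 3) + exp(2*l) + 2*exp(l) - 35)*exp(l)/(exp(2*l) + 2*exp(l) - 35)^2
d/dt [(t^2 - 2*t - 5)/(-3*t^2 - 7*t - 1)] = (-13*t^2 - 32*t - 33)/(9*t^4 + 42*t^3 + 55*t^2 + 14*t + 1)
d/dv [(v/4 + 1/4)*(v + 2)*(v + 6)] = 3*v^2/4 + 9*v/2 + 5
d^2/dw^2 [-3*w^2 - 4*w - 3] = -6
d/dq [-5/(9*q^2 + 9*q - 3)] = 5*(2*q + 1)/(3*q^2 + 3*q - 1)^2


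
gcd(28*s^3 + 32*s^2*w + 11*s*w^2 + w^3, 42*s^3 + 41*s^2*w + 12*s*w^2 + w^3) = 14*s^2 + 9*s*w + w^2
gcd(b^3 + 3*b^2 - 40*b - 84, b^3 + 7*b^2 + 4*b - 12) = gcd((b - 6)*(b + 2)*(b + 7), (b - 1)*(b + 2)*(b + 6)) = b + 2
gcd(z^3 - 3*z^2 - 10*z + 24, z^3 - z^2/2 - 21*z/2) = z + 3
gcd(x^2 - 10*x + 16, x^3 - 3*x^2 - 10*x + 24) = x - 2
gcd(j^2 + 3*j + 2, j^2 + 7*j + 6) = j + 1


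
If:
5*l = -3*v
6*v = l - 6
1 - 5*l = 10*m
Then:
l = 6/11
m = -19/110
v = -10/11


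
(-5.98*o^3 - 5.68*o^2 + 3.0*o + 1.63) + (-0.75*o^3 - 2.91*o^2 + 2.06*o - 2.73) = -6.73*o^3 - 8.59*o^2 + 5.06*o - 1.1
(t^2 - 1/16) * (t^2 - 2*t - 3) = t^4 - 2*t^3 - 49*t^2/16 + t/8 + 3/16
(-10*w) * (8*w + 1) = -80*w^2 - 10*w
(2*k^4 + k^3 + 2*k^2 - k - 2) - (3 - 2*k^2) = 2*k^4 + k^3 + 4*k^2 - k - 5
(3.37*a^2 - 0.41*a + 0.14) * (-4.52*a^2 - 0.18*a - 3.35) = -15.2324*a^4 + 1.2466*a^3 - 11.8485*a^2 + 1.3483*a - 0.469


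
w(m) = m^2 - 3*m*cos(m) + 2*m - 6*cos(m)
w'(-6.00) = -16.23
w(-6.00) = 35.52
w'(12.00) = 0.93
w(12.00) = 132.56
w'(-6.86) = -6.28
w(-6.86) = 45.56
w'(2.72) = 15.97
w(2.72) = 25.76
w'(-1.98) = -0.82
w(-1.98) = -0.02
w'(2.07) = 18.30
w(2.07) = 14.27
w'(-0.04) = -1.31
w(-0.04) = -5.95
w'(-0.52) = -3.85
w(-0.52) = -4.62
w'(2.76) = 15.62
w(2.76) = 26.39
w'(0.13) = 0.11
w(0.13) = -6.06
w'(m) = 3*m*sin(m) + 2*m + 6*sin(m) - 3*cos(m) + 2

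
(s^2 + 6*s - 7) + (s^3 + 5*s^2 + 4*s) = s^3 + 6*s^2 + 10*s - 7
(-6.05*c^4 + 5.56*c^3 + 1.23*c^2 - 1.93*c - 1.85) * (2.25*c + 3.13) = -13.6125*c^5 - 6.4265*c^4 + 20.1703*c^3 - 0.4926*c^2 - 10.2034*c - 5.7905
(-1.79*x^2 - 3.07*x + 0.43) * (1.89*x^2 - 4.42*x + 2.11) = -3.3831*x^4 + 2.1095*x^3 + 10.6052*x^2 - 8.3783*x + 0.9073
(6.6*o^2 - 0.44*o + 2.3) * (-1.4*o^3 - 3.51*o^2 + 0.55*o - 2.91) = -9.24*o^5 - 22.55*o^4 + 1.9544*o^3 - 27.521*o^2 + 2.5454*o - 6.693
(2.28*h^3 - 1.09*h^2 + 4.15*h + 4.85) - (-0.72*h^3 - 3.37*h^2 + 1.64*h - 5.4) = 3.0*h^3 + 2.28*h^2 + 2.51*h + 10.25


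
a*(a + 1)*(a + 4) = a^3 + 5*a^2 + 4*a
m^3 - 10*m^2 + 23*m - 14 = (m - 7)*(m - 2)*(m - 1)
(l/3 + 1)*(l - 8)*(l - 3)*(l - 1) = l^4/3 - 3*l^3 - l^2/3 + 27*l - 24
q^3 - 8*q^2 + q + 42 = (q - 7)*(q - 3)*(q + 2)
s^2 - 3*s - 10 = (s - 5)*(s + 2)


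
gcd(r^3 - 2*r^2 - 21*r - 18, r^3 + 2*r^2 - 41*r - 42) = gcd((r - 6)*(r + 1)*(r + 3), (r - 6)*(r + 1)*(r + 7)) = r^2 - 5*r - 6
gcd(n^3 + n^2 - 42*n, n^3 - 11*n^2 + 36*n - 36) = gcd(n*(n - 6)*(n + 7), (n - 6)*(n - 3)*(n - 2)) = n - 6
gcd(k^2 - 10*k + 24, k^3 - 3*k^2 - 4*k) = k - 4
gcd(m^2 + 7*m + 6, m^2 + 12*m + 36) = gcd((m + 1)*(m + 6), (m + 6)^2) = m + 6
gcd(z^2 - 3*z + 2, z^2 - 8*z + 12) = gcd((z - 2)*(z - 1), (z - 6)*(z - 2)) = z - 2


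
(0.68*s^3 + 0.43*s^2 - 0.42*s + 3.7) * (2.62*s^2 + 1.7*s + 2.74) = 1.7816*s^5 + 2.2826*s^4 + 1.4938*s^3 + 10.1582*s^2 + 5.1392*s + 10.138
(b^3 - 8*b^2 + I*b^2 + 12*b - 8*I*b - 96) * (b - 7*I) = b^4 - 8*b^3 - 6*I*b^3 + 19*b^2 + 48*I*b^2 - 152*b - 84*I*b + 672*I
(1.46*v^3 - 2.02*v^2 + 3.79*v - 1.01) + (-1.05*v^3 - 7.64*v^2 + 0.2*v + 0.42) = 0.41*v^3 - 9.66*v^2 + 3.99*v - 0.59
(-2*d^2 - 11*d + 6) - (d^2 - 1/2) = -3*d^2 - 11*d + 13/2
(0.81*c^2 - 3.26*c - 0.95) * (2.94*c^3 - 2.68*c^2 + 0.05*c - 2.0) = 2.3814*c^5 - 11.7552*c^4 + 5.9843*c^3 + 0.763*c^2 + 6.4725*c + 1.9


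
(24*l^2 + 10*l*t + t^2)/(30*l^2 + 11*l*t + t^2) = (4*l + t)/(5*l + t)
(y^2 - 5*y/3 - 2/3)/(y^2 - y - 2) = (y + 1/3)/(y + 1)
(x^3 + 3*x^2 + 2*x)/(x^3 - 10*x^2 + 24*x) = (x^2 + 3*x + 2)/(x^2 - 10*x + 24)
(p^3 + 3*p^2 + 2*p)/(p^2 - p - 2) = p*(p + 2)/(p - 2)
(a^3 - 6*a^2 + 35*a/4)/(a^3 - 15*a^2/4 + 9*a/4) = (4*a^2 - 24*a + 35)/(4*a^2 - 15*a + 9)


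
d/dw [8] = 0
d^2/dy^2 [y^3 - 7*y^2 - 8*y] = 6*y - 14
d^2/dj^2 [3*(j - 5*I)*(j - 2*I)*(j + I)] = 18*j - 36*I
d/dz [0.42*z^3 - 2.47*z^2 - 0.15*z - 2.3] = 1.26*z^2 - 4.94*z - 0.15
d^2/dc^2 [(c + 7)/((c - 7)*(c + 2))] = 2*(c^3 + 21*c^2 - 63*c + 203)/(c^6 - 15*c^5 + 33*c^4 + 295*c^3 - 462*c^2 - 2940*c - 2744)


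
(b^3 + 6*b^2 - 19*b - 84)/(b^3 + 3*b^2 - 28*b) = (b + 3)/b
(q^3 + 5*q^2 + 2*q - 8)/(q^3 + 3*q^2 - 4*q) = (q + 2)/q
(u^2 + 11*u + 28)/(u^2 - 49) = (u + 4)/(u - 7)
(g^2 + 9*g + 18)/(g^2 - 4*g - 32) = (g^2 + 9*g + 18)/(g^2 - 4*g - 32)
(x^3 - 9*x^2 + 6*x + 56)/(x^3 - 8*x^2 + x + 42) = (x - 4)/(x - 3)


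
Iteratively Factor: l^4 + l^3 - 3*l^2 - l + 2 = (l - 1)*(l^3 + 2*l^2 - l - 2) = (l - 1)^2*(l^2 + 3*l + 2) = (l - 1)^2*(l + 2)*(l + 1)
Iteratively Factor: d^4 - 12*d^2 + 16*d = (d - 2)*(d^3 + 2*d^2 - 8*d) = d*(d - 2)*(d^2 + 2*d - 8) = d*(d - 2)*(d + 4)*(d - 2)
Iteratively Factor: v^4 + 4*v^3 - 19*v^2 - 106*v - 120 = (v + 2)*(v^3 + 2*v^2 - 23*v - 60) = (v + 2)*(v + 4)*(v^2 - 2*v - 15) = (v - 5)*(v + 2)*(v + 4)*(v + 3)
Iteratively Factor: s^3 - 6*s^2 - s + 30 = (s - 3)*(s^2 - 3*s - 10) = (s - 3)*(s + 2)*(s - 5)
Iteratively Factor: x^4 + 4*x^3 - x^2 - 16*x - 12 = (x - 2)*(x^3 + 6*x^2 + 11*x + 6) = (x - 2)*(x + 3)*(x^2 + 3*x + 2) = (x - 2)*(x + 2)*(x + 3)*(x + 1)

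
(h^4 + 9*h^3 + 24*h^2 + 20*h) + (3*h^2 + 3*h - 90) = h^4 + 9*h^3 + 27*h^2 + 23*h - 90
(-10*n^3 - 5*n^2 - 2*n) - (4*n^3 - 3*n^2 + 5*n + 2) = -14*n^3 - 2*n^2 - 7*n - 2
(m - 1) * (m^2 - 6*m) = m^3 - 7*m^2 + 6*m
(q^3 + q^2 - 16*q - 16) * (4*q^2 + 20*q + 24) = 4*q^5 + 24*q^4 - 20*q^3 - 360*q^2 - 704*q - 384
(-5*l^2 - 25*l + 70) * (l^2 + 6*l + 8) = -5*l^4 - 55*l^3 - 120*l^2 + 220*l + 560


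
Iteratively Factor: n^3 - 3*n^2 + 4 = (n - 2)*(n^2 - n - 2) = (n - 2)*(n + 1)*(n - 2)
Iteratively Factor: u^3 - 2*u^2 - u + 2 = (u + 1)*(u^2 - 3*u + 2) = (u - 1)*(u + 1)*(u - 2)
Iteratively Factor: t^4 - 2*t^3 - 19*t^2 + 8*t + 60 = (t + 2)*(t^3 - 4*t^2 - 11*t + 30) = (t - 5)*(t + 2)*(t^2 + t - 6) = (t - 5)*(t - 2)*(t + 2)*(t + 3)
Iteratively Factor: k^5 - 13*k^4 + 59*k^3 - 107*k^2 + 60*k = (k - 1)*(k^4 - 12*k^3 + 47*k^2 - 60*k) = (k - 3)*(k - 1)*(k^3 - 9*k^2 + 20*k) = (k - 5)*(k - 3)*(k - 1)*(k^2 - 4*k) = k*(k - 5)*(k - 3)*(k - 1)*(k - 4)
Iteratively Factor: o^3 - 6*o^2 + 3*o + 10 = (o - 5)*(o^2 - o - 2) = (o - 5)*(o + 1)*(o - 2)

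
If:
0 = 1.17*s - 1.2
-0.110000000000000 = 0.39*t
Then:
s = 1.03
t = -0.28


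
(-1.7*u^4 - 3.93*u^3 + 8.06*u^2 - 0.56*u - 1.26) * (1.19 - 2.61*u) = 4.437*u^5 + 8.2343*u^4 - 25.7133*u^3 + 11.053*u^2 + 2.6222*u - 1.4994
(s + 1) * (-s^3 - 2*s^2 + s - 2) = -s^4 - 3*s^3 - s^2 - s - 2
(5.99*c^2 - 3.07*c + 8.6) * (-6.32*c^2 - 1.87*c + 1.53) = -37.8568*c^4 + 8.2011*c^3 - 39.4464*c^2 - 20.7791*c + 13.158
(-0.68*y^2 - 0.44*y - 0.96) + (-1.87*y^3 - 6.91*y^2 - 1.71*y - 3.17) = -1.87*y^3 - 7.59*y^2 - 2.15*y - 4.13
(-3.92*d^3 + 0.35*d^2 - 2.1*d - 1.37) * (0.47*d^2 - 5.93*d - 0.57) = -1.8424*d^5 + 23.4101*d^4 - 0.8281*d^3 + 11.6096*d^2 + 9.3211*d + 0.7809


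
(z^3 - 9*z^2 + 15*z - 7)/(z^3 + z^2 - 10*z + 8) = (z^2 - 8*z + 7)/(z^2 + 2*z - 8)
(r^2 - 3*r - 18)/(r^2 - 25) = (r^2 - 3*r - 18)/(r^2 - 25)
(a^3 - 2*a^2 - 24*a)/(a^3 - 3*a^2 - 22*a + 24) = a/(a - 1)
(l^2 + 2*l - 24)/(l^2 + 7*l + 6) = (l - 4)/(l + 1)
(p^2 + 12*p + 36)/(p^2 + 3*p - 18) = (p + 6)/(p - 3)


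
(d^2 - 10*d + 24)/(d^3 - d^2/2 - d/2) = 2*(-d^2 + 10*d - 24)/(d*(-2*d^2 + d + 1))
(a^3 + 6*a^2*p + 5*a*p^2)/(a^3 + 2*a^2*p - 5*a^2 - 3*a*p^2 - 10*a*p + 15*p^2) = a*(a^2 + 6*a*p + 5*p^2)/(a^3 + 2*a^2*p - 5*a^2 - 3*a*p^2 - 10*a*p + 15*p^2)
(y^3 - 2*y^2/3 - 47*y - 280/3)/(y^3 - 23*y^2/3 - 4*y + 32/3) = (3*y^2 + 22*y + 35)/(3*y^2 + y - 4)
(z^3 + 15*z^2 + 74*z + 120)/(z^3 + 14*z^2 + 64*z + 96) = (z + 5)/(z + 4)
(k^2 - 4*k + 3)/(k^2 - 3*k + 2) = (k - 3)/(k - 2)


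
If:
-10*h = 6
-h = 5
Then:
No Solution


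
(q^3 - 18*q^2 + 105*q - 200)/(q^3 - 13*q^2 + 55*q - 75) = (q - 8)/(q - 3)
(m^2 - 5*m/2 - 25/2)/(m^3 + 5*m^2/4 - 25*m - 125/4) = 2*(2*m + 5)/(4*m^2 + 25*m + 25)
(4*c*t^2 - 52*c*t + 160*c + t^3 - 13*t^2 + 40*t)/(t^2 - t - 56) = (4*c*t - 20*c + t^2 - 5*t)/(t + 7)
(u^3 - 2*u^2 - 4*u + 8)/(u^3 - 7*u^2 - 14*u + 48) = (u^2 - 4)/(u^2 - 5*u - 24)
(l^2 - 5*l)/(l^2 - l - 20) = l/(l + 4)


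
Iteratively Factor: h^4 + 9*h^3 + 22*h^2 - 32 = (h + 2)*(h^3 + 7*h^2 + 8*h - 16) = (h - 1)*(h + 2)*(h^2 + 8*h + 16) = (h - 1)*(h + 2)*(h + 4)*(h + 4)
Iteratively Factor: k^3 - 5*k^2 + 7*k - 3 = (k - 3)*(k^2 - 2*k + 1) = (k - 3)*(k - 1)*(k - 1)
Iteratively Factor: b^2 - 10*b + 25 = (b - 5)*(b - 5)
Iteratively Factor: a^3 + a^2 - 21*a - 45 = (a - 5)*(a^2 + 6*a + 9) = (a - 5)*(a + 3)*(a + 3)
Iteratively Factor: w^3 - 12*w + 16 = (w - 2)*(w^2 + 2*w - 8) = (w - 2)^2*(w + 4)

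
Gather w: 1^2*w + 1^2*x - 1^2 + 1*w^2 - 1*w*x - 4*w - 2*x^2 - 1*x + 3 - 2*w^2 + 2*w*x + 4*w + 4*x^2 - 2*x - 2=-w^2 + w*(x + 1) + 2*x^2 - 2*x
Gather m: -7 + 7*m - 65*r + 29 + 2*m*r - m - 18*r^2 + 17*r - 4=m*(2*r + 6) - 18*r^2 - 48*r + 18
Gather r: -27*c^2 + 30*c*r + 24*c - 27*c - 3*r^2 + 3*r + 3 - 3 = -27*c^2 - 3*c - 3*r^2 + r*(30*c + 3)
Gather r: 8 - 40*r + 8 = 16 - 40*r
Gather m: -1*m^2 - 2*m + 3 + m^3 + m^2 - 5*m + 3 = m^3 - 7*m + 6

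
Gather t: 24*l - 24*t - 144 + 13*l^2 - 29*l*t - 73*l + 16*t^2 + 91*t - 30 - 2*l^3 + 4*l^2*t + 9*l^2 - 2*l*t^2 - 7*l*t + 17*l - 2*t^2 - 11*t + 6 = -2*l^3 + 22*l^2 - 32*l + t^2*(14 - 2*l) + t*(4*l^2 - 36*l + 56) - 168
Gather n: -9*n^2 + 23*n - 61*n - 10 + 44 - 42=-9*n^2 - 38*n - 8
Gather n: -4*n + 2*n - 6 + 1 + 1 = -2*n - 4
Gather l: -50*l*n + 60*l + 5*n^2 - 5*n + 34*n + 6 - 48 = l*(60 - 50*n) + 5*n^2 + 29*n - 42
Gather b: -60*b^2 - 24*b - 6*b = -60*b^2 - 30*b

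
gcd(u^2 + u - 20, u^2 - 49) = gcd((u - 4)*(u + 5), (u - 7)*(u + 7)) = 1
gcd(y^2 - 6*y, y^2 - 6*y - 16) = 1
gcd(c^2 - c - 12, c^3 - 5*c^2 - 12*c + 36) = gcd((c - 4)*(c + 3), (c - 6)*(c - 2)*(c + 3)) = c + 3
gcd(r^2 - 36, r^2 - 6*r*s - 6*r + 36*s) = r - 6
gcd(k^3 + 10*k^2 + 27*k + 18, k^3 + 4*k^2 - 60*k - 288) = k + 6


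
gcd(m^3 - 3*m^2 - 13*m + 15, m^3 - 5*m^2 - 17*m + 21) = m^2 + 2*m - 3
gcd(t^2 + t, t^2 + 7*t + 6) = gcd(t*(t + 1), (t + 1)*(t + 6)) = t + 1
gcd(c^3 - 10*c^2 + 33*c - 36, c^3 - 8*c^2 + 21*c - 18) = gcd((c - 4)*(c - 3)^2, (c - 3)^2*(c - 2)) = c^2 - 6*c + 9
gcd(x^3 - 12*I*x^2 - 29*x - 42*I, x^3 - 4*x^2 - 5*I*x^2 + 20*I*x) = 1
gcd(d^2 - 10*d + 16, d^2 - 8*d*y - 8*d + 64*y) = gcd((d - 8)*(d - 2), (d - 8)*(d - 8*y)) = d - 8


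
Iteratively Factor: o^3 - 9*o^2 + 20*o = (o - 5)*(o^2 - 4*o) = o*(o - 5)*(o - 4)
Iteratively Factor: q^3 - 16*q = (q + 4)*(q^2 - 4*q) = q*(q + 4)*(q - 4)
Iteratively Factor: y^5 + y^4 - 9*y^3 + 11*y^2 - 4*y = (y)*(y^4 + y^3 - 9*y^2 + 11*y - 4) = y*(y - 1)*(y^3 + 2*y^2 - 7*y + 4) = y*(y - 1)^2*(y^2 + 3*y - 4) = y*(y - 1)^2*(y + 4)*(y - 1)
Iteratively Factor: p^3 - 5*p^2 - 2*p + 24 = (p - 4)*(p^2 - p - 6) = (p - 4)*(p + 2)*(p - 3)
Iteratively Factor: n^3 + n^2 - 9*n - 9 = (n + 1)*(n^2 - 9) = (n - 3)*(n + 1)*(n + 3)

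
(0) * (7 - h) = 0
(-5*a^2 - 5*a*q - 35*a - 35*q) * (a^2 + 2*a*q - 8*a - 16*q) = -5*a^4 - 15*a^3*q + 5*a^3 - 10*a^2*q^2 + 15*a^2*q + 280*a^2 + 10*a*q^2 + 840*a*q + 560*q^2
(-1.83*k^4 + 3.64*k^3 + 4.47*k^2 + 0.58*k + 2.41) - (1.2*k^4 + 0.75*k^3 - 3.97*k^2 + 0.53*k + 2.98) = -3.03*k^4 + 2.89*k^3 + 8.44*k^2 + 0.0499999999999999*k - 0.57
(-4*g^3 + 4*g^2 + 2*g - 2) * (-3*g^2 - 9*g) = 12*g^5 + 24*g^4 - 42*g^3 - 12*g^2 + 18*g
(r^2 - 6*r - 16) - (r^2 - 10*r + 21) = 4*r - 37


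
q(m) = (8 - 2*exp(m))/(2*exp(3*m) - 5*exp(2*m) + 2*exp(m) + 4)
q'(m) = (8 - 2*exp(m))*(-6*exp(3*m) + 10*exp(2*m) - 2*exp(m))/(2*exp(3*m) - 5*exp(2*m) + 2*exp(m) + 4)^2 - 2*exp(m)/(2*exp(3*m) - 5*exp(2*m) + 2*exp(m) + 4)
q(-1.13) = 1.75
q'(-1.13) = -0.07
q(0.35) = 2.08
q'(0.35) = -1.01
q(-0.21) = 1.88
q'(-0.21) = 0.49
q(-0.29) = 1.84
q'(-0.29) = 0.40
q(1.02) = 0.18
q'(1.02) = -1.14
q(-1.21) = 1.76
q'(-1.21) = -0.09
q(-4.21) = 1.98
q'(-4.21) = -0.02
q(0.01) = 2.01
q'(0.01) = 0.67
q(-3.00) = 1.93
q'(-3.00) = -0.06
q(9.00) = 0.00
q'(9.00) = 0.00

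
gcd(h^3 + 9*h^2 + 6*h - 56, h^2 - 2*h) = h - 2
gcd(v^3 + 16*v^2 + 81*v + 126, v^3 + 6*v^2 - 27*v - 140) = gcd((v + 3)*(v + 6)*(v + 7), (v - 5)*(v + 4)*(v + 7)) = v + 7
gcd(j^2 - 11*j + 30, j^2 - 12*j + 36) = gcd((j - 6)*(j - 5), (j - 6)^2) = j - 6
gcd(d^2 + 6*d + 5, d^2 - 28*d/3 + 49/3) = 1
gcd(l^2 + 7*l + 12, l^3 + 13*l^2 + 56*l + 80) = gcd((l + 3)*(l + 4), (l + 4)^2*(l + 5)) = l + 4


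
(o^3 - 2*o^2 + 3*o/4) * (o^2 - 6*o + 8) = o^5 - 8*o^4 + 83*o^3/4 - 41*o^2/2 + 6*o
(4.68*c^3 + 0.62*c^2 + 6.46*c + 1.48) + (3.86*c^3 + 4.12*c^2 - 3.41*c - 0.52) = 8.54*c^3 + 4.74*c^2 + 3.05*c + 0.96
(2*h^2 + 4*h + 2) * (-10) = -20*h^2 - 40*h - 20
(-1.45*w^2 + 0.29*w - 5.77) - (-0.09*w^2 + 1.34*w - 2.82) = -1.36*w^2 - 1.05*w - 2.95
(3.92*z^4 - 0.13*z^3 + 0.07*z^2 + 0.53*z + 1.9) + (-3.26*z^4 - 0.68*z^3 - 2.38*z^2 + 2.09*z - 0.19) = 0.66*z^4 - 0.81*z^3 - 2.31*z^2 + 2.62*z + 1.71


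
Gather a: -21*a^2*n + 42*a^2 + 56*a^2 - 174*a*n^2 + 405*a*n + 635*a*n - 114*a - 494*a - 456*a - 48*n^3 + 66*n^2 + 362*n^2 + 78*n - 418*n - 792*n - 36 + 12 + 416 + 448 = a^2*(98 - 21*n) + a*(-174*n^2 + 1040*n - 1064) - 48*n^3 + 428*n^2 - 1132*n + 840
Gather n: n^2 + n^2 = 2*n^2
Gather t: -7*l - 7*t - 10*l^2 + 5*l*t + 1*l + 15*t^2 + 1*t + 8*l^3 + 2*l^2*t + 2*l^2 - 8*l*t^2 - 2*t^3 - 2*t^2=8*l^3 - 8*l^2 - 6*l - 2*t^3 + t^2*(13 - 8*l) + t*(2*l^2 + 5*l - 6)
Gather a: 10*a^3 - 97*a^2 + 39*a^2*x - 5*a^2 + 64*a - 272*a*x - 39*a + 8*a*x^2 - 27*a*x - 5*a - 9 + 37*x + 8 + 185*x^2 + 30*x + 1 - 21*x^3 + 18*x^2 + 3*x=10*a^3 + a^2*(39*x - 102) + a*(8*x^2 - 299*x + 20) - 21*x^3 + 203*x^2 + 70*x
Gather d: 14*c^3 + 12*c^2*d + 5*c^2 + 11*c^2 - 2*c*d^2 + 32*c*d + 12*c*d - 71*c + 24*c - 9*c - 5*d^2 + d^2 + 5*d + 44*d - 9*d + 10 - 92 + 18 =14*c^3 + 16*c^2 - 56*c + d^2*(-2*c - 4) + d*(12*c^2 + 44*c + 40) - 64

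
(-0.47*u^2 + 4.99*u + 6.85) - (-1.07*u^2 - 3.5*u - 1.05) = 0.6*u^2 + 8.49*u + 7.9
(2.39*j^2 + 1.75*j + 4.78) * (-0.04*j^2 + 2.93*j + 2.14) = -0.0956*j^4 + 6.9327*j^3 + 10.0509*j^2 + 17.7504*j + 10.2292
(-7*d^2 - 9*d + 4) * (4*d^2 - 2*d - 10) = -28*d^4 - 22*d^3 + 104*d^2 + 82*d - 40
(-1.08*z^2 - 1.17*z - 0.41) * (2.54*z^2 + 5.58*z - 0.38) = -2.7432*z^4 - 8.9982*z^3 - 7.1596*z^2 - 1.8432*z + 0.1558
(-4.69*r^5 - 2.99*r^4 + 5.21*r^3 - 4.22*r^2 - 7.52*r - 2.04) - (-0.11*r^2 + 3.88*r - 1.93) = -4.69*r^5 - 2.99*r^4 + 5.21*r^3 - 4.11*r^2 - 11.4*r - 0.11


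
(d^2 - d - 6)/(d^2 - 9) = (d + 2)/(d + 3)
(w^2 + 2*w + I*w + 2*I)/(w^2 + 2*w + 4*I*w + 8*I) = (w + I)/(w + 4*I)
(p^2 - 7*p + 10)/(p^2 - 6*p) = (p^2 - 7*p + 10)/(p*(p - 6))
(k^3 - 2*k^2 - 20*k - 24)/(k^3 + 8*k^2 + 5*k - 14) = (k^2 - 4*k - 12)/(k^2 + 6*k - 7)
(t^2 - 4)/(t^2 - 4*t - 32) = (4 - t^2)/(-t^2 + 4*t + 32)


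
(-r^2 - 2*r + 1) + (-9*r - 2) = -r^2 - 11*r - 1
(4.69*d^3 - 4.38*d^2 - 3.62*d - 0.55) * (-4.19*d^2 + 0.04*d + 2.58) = -19.6511*d^5 + 18.5398*d^4 + 27.0928*d^3 - 9.1407*d^2 - 9.3616*d - 1.419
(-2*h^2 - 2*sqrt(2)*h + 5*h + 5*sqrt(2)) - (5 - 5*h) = -2*h^2 - 2*sqrt(2)*h + 10*h - 5 + 5*sqrt(2)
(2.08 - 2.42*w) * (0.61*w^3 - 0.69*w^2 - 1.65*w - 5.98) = -1.4762*w^4 + 2.9386*w^3 + 2.5578*w^2 + 11.0396*w - 12.4384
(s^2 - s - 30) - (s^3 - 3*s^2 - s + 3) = -s^3 + 4*s^2 - 33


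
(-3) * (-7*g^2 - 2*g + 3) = 21*g^2 + 6*g - 9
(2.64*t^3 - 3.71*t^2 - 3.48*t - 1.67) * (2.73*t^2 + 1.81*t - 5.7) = 7.2072*t^5 - 5.3499*t^4 - 31.2635*t^3 + 10.2891*t^2 + 16.8133*t + 9.519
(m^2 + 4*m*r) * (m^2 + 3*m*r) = m^4 + 7*m^3*r + 12*m^2*r^2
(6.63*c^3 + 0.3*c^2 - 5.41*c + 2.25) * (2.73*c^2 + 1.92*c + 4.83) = 18.0999*c^5 + 13.5486*c^4 + 17.8296*c^3 - 2.7957*c^2 - 21.8103*c + 10.8675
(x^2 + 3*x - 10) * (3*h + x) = 3*h*x^2 + 9*h*x - 30*h + x^3 + 3*x^2 - 10*x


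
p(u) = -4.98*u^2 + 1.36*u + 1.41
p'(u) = 1.36 - 9.96*u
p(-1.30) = -8.77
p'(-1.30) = 14.31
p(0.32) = 1.34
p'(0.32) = -1.83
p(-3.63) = -69.15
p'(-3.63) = 37.51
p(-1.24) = -7.93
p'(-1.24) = 13.71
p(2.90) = -36.53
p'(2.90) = -27.52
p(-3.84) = -77.25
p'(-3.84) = 39.61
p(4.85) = -109.14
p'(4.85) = -46.95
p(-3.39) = -60.43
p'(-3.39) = 35.12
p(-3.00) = -47.49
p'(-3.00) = 31.24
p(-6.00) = -186.03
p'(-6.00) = 61.12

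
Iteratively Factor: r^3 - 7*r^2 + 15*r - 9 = (r - 3)*(r^2 - 4*r + 3) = (r - 3)^2*(r - 1)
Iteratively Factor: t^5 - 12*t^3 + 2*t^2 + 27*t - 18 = (t - 3)*(t^4 + 3*t^3 - 3*t^2 - 7*t + 6) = (t - 3)*(t + 3)*(t^3 - 3*t + 2) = (t - 3)*(t - 1)*(t + 3)*(t^2 + t - 2) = (t - 3)*(t - 1)*(t + 2)*(t + 3)*(t - 1)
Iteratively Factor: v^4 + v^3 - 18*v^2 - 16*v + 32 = (v - 4)*(v^3 + 5*v^2 + 2*v - 8) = (v - 4)*(v + 4)*(v^2 + v - 2) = (v - 4)*(v + 2)*(v + 4)*(v - 1)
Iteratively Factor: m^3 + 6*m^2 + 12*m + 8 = (m + 2)*(m^2 + 4*m + 4) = (m + 2)^2*(m + 2)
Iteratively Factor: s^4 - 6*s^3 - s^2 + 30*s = (s - 5)*(s^3 - s^2 - 6*s) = s*(s - 5)*(s^2 - s - 6) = s*(s - 5)*(s - 3)*(s + 2)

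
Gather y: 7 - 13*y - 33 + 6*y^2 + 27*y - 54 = 6*y^2 + 14*y - 80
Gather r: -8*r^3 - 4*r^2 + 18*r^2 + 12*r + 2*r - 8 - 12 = -8*r^3 + 14*r^2 + 14*r - 20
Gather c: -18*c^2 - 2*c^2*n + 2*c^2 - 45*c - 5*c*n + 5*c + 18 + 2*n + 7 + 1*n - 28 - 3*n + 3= c^2*(-2*n - 16) + c*(-5*n - 40)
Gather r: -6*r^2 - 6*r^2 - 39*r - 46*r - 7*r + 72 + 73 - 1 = -12*r^2 - 92*r + 144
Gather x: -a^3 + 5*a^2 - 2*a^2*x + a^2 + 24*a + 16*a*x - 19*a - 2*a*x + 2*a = -a^3 + 6*a^2 + 7*a + x*(-2*a^2 + 14*a)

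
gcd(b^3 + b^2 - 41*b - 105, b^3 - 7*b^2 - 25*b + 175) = b^2 - 2*b - 35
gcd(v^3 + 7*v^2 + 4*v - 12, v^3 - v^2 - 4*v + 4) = v^2 + v - 2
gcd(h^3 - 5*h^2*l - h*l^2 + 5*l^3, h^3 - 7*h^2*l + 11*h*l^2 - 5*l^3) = h^2 - 6*h*l + 5*l^2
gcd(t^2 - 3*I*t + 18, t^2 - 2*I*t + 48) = 1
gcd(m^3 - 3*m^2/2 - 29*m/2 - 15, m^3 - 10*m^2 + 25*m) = m - 5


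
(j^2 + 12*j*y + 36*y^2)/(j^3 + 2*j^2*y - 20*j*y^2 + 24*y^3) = (j + 6*y)/(j^2 - 4*j*y + 4*y^2)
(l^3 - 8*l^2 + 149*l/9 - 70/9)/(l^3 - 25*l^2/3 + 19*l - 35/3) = (l - 2/3)/(l - 1)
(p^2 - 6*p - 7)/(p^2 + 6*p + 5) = (p - 7)/(p + 5)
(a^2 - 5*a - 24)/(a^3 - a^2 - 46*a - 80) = (a + 3)/(a^2 + 7*a + 10)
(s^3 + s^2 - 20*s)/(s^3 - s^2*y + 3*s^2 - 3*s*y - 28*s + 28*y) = s*(-s - 5)/(-s^2 + s*y - 7*s + 7*y)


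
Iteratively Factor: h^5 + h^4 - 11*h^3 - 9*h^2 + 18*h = (h + 3)*(h^4 - 2*h^3 - 5*h^2 + 6*h) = (h - 3)*(h + 3)*(h^3 + h^2 - 2*h) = (h - 3)*(h - 1)*(h + 3)*(h^2 + 2*h) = h*(h - 3)*(h - 1)*(h + 3)*(h + 2)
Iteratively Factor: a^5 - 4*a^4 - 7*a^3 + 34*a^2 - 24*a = (a - 2)*(a^4 - 2*a^3 - 11*a^2 + 12*a) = (a - 4)*(a - 2)*(a^3 + 2*a^2 - 3*a) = (a - 4)*(a - 2)*(a - 1)*(a^2 + 3*a) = a*(a - 4)*(a - 2)*(a - 1)*(a + 3)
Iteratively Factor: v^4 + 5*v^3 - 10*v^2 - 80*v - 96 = (v + 4)*(v^3 + v^2 - 14*v - 24) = (v + 2)*(v + 4)*(v^2 - v - 12) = (v + 2)*(v + 3)*(v + 4)*(v - 4)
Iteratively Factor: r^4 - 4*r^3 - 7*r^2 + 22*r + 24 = (r - 4)*(r^3 - 7*r - 6) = (r - 4)*(r - 3)*(r^2 + 3*r + 2) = (r - 4)*(r - 3)*(r + 2)*(r + 1)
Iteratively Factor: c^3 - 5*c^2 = (c - 5)*(c^2) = c*(c - 5)*(c)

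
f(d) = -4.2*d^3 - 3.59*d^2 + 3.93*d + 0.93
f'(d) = -12.6*d^2 - 7.18*d + 3.93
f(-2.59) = 39.64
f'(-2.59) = -62.00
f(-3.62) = 138.90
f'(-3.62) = -135.19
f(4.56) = -454.04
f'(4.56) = -290.81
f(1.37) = -11.22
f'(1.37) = -29.56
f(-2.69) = 46.13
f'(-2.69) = -67.93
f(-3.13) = 82.25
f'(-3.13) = -97.04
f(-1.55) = 1.85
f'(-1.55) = -15.21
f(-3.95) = 188.24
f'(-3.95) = -164.30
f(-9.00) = 2736.57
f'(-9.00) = -952.05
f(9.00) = -3316.29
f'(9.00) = -1081.29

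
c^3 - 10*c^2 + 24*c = c*(c - 6)*(c - 4)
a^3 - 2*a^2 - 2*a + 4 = (a - 2)*(a - sqrt(2))*(a + sqrt(2))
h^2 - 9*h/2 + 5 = (h - 5/2)*(h - 2)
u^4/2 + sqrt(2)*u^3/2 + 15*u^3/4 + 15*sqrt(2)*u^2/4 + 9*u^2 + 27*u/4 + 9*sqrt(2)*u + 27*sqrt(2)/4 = (u/2 + sqrt(2)/2)*(u + 3/2)*(u + 3)^2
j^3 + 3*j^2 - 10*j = j*(j - 2)*(j + 5)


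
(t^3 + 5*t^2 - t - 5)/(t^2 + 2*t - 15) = (t^2 - 1)/(t - 3)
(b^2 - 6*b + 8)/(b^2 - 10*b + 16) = (b - 4)/(b - 8)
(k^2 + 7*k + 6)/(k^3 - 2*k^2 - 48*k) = (k + 1)/(k*(k - 8))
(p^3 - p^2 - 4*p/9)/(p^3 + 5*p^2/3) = (9*p^2 - 9*p - 4)/(3*p*(3*p + 5))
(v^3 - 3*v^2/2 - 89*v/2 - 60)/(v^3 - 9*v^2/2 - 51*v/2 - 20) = (2*v^2 + 13*v + 15)/(2*v^2 + 7*v + 5)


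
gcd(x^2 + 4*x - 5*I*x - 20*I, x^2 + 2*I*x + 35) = x - 5*I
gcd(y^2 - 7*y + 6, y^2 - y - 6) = 1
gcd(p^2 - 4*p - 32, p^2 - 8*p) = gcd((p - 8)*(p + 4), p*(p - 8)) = p - 8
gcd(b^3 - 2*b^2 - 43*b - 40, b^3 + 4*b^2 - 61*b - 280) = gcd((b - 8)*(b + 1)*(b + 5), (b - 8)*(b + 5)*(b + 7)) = b^2 - 3*b - 40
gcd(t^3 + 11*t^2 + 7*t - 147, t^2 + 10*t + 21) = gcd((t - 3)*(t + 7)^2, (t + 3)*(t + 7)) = t + 7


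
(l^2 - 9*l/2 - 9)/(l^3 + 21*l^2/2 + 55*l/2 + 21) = (l - 6)/(l^2 + 9*l + 14)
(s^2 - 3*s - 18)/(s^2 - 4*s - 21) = (s - 6)/(s - 7)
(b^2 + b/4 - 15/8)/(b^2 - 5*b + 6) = (b^2 + b/4 - 15/8)/(b^2 - 5*b + 6)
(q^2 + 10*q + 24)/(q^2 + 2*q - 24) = (q + 4)/(q - 4)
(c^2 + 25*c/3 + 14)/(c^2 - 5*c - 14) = (c^2 + 25*c/3 + 14)/(c^2 - 5*c - 14)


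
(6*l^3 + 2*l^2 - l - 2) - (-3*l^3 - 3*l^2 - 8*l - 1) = 9*l^3 + 5*l^2 + 7*l - 1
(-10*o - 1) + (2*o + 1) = -8*o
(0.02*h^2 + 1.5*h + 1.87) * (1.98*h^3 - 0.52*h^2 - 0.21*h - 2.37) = 0.0396*h^5 + 2.9596*h^4 + 2.9184*h^3 - 1.3348*h^2 - 3.9477*h - 4.4319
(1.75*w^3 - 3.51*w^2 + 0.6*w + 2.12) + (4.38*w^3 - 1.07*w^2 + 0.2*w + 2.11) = 6.13*w^3 - 4.58*w^2 + 0.8*w + 4.23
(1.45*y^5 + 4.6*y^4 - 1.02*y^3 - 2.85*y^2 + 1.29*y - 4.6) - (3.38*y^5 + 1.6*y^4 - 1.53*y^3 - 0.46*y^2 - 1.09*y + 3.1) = -1.93*y^5 + 3.0*y^4 + 0.51*y^3 - 2.39*y^2 + 2.38*y - 7.7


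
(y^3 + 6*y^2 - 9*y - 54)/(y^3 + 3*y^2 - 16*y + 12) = (y^2 - 9)/(y^2 - 3*y + 2)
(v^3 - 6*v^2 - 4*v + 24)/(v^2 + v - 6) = (v^2 - 4*v - 12)/(v + 3)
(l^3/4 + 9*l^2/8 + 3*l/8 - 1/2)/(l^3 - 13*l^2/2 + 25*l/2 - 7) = (2*l^3 + 9*l^2 + 3*l - 4)/(4*(2*l^3 - 13*l^2 + 25*l - 14))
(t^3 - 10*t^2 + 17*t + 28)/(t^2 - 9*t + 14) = (t^2 - 3*t - 4)/(t - 2)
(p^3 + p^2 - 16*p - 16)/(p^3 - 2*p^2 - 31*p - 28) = (p - 4)/(p - 7)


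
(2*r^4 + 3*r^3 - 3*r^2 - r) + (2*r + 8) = 2*r^4 + 3*r^3 - 3*r^2 + r + 8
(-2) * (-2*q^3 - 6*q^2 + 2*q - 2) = 4*q^3 + 12*q^2 - 4*q + 4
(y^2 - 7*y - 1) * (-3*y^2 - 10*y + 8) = -3*y^4 + 11*y^3 + 81*y^2 - 46*y - 8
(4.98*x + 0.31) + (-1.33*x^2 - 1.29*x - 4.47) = -1.33*x^2 + 3.69*x - 4.16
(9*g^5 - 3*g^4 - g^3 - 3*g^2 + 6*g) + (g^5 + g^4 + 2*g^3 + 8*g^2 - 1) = 10*g^5 - 2*g^4 + g^3 + 5*g^2 + 6*g - 1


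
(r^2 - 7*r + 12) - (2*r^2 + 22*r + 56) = -r^2 - 29*r - 44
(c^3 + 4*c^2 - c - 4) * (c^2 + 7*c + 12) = c^5 + 11*c^4 + 39*c^3 + 37*c^2 - 40*c - 48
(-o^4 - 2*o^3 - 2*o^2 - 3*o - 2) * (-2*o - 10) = 2*o^5 + 14*o^4 + 24*o^3 + 26*o^2 + 34*o + 20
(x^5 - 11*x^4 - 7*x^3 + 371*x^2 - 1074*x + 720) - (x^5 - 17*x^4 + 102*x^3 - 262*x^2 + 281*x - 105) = 6*x^4 - 109*x^3 + 633*x^2 - 1355*x + 825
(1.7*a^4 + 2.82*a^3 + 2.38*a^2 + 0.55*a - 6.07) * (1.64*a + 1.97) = 2.788*a^5 + 7.9738*a^4 + 9.4586*a^3 + 5.5906*a^2 - 8.8713*a - 11.9579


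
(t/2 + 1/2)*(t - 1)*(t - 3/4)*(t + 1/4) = t^4/2 - t^3/4 - 19*t^2/32 + t/4 + 3/32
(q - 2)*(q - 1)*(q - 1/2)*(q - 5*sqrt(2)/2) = q^4 - 5*sqrt(2)*q^3/2 - 7*q^3/2 + 7*q^2/2 + 35*sqrt(2)*q^2/4 - 35*sqrt(2)*q/4 - q + 5*sqrt(2)/2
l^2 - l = l*(l - 1)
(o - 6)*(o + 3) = o^2 - 3*o - 18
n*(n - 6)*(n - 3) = n^3 - 9*n^2 + 18*n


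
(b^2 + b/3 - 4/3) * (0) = 0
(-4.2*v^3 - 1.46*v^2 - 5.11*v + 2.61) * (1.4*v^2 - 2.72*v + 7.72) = -5.88*v^5 + 9.38*v^4 - 35.6068*v^3 + 6.282*v^2 - 46.5484*v + 20.1492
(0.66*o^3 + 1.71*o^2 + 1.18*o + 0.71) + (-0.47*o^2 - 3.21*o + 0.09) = 0.66*o^3 + 1.24*o^2 - 2.03*o + 0.8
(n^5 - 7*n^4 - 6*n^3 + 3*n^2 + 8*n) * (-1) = -n^5 + 7*n^4 + 6*n^3 - 3*n^2 - 8*n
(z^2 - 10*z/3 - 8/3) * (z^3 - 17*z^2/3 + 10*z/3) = z^5 - 9*z^4 + 176*z^3/9 + 4*z^2 - 80*z/9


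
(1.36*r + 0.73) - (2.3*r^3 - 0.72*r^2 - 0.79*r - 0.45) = -2.3*r^3 + 0.72*r^2 + 2.15*r + 1.18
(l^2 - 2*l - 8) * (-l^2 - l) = -l^4 + l^3 + 10*l^2 + 8*l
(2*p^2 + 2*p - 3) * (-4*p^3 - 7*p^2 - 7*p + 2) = -8*p^5 - 22*p^4 - 16*p^3 + 11*p^2 + 25*p - 6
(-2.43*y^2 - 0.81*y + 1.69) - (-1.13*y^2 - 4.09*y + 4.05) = -1.3*y^2 + 3.28*y - 2.36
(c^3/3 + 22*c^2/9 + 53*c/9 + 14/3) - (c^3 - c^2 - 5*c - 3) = -2*c^3/3 + 31*c^2/9 + 98*c/9 + 23/3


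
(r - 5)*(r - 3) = r^2 - 8*r + 15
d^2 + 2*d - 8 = (d - 2)*(d + 4)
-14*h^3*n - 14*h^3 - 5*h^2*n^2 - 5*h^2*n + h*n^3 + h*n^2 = (-7*h + n)*(2*h + n)*(h*n + h)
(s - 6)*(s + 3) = s^2 - 3*s - 18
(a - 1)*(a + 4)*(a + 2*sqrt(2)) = a^3 + 2*sqrt(2)*a^2 + 3*a^2 - 4*a + 6*sqrt(2)*a - 8*sqrt(2)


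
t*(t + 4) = t^2 + 4*t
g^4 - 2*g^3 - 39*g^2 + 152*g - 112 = (g - 4)^2*(g - 1)*(g + 7)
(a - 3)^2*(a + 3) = a^3 - 3*a^2 - 9*a + 27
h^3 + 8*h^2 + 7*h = h*(h + 1)*(h + 7)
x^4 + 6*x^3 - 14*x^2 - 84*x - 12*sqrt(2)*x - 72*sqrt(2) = (x + 6)*(x - 3*sqrt(2))*(x + sqrt(2))*(x + 2*sqrt(2))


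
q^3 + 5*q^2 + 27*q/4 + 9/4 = (q + 1/2)*(q + 3/2)*(q + 3)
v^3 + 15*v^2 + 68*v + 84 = (v + 2)*(v + 6)*(v + 7)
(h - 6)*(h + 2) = h^2 - 4*h - 12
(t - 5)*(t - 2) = t^2 - 7*t + 10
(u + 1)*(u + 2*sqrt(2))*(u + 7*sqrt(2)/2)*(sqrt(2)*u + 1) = sqrt(2)*u^4 + sqrt(2)*u^3 + 12*u^3 + 12*u^2 + 39*sqrt(2)*u^2/2 + 14*u + 39*sqrt(2)*u/2 + 14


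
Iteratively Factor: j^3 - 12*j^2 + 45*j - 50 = (j - 5)*(j^2 - 7*j + 10) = (j - 5)*(j - 2)*(j - 5)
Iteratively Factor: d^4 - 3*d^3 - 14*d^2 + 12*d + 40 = (d + 2)*(d^3 - 5*d^2 - 4*d + 20) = (d + 2)^2*(d^2 - 7*d + 10) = (d - 2)*(d + 2)^2*(d - 5)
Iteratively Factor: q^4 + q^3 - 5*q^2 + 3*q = (q)*(q^3 + q^2 - 5*q + 3) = q*(q + 3)*(q^2 - 2*q + 1) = q*(q - 1)*(q + 3)*(q - 1)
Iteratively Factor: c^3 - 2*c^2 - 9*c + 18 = (c - 3)*(c^2 + c - 6) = (c - 3)*(c + 3)*(c - 2)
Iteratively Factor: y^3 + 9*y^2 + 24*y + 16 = (y + 1)*(y^2 + 8*y + 16) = (y + 1)*(y + 4)*(y + 4)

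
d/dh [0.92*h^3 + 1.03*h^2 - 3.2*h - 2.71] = 2.76*h^2 + 2.06*h - 3.2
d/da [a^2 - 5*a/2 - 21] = 2*a - 5/2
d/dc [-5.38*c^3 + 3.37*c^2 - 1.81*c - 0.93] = -16.14*c^2 + 6.74*c - 1.81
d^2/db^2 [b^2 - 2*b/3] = 2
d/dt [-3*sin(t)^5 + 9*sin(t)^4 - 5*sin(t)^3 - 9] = 3*(-5*sin(t)^2 + 12*sin(t) - 5)*sin(t)^2*cos(t)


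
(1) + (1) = 2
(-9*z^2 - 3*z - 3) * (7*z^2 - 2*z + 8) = -63*z^4 - 3*z^3 - 87*z^2 - 18*z - 24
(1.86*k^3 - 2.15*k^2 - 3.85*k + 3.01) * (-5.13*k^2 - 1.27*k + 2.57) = -9.5418*k^5 + 8.6673*k^4 + 27.2612*k^3 - 16.0773*k^2 - 13.7172*k + 7.7357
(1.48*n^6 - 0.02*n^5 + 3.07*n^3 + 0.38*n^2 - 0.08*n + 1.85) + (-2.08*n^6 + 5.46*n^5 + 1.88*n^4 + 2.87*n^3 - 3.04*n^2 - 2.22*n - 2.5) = -0.6*n^6 + 5.44*n^5 + 1.88*n^4 + 5.94*n^3 - 2.66*n^2 - 2.3*n - 0.65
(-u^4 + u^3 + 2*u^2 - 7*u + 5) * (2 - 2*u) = 2*u^5 - 4*u^4 - 2*u^3 + 18*u^2 - 24*u + 10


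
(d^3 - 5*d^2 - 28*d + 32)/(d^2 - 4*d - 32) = d - 1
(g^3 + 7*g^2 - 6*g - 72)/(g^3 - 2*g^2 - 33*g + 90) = (g + 4)/(g - 5)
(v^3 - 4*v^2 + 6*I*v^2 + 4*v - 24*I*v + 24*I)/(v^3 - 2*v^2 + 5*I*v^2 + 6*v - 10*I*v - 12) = (v - 2)/(v - I)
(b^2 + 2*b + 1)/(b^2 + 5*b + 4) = (b + 1)/(b + 4)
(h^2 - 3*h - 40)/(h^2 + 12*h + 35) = (h - 8)/(h + 7)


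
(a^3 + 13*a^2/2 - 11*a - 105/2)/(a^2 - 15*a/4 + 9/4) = 2*(2*a^2 + 19*a + 35)/(4*a - 3)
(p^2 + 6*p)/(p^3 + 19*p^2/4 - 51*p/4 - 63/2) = 4*p/(4*p^2 - 5*p - 21)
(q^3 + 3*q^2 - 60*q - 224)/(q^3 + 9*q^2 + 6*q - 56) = (q - 8)/(q - 2)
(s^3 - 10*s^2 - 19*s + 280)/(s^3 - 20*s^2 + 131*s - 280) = (s + 5)/(s - 5)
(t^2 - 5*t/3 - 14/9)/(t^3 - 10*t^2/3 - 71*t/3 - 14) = (t - 7/3)/(t^2 - 4*t - 21)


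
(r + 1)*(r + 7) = r^2 + 8*r + 7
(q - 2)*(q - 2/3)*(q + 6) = q^3 + 10*q^2/3 - 44*q/3 + 8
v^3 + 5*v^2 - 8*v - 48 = (v - 3)*(v + 4)^2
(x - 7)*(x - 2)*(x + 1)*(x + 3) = x^4 - 5*x^3 - 19*x^2 + 29*x + 42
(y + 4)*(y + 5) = y^2 + 9*y + 20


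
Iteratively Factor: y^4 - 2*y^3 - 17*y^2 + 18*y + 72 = (y + 2)*(y^3 - 4*y^2 - 9*y + 36) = (y - 3)*(y + 2)*(y^2 - y - 12) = (y - 3)*(y + 2)*(y + 3)*(y - 4)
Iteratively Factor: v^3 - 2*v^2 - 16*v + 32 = (v - 2)*(v^2 - 16) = (v - 2)*(v + 4)*(v - 4)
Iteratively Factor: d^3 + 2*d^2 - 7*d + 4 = (d + 4)*(d^2 - 2*d + 1) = (d - 1)*(d + 4)*(d - 1)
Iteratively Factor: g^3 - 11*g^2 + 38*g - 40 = (g - 4)*(g^2 - 7*g + 10) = (g - 4)*(g - 2)*(g - 5)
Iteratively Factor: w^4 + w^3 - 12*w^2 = (w + 4)*(w^3 - 3*w^2) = w*(w + 4)*(w^2 - 3*w) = w^2*(w + 4)*(w - 3)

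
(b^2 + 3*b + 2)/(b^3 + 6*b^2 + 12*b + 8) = (b + 1)/(b^2 + 4*b + 4)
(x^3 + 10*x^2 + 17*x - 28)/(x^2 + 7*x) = x + 3 - 4/x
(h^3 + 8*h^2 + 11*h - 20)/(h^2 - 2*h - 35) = (h^2 + 3*h - 4)/(h - 7)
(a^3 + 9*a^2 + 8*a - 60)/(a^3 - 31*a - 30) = (a^2 + 4*a - 12)/(a^2 - 5*a - 6)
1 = 1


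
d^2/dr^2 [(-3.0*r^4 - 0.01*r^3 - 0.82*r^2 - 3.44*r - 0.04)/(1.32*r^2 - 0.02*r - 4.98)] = (-10.4544*r^6 + 0.4752*r^5 + 118.3176*r^4 - 16.943288*r^3 - 925.580664*r^2 - 137.160792*r - 40.513328)/(2.299968*r^6 - 0.104544*r^5 - 26.029872*r^4 + 0.788824*r^3 + 98.203608*r^2 - 1.488024*r - 123.505992)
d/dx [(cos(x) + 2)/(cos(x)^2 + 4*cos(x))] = (sin(x) + 8*sin(x)/cos(x)^2 + 4*tan(x))/(cos(x) + 4)^2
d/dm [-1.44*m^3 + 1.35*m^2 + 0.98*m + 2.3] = -4.32*m^2 + 2.7*m + 0.98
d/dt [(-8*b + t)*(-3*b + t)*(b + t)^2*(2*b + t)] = 98*b^4 + 86*b^3*t - 45*b^2*t^2 - 28*b*t^3 + 5*t^4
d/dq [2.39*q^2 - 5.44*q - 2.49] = 4.78*q - 5.44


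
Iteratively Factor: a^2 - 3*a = (a - 3)*(a)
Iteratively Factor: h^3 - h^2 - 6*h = (h)*(h^2 - h - 6) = h*(h - 3)*(h + 2)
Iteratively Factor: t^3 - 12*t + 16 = (t + 4)*(t^2 - 4*t + 4) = (t - 2)*(t + 4)*(t - 2)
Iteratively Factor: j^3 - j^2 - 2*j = (j - 2)*(j^2 + j) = j*(j - 2)*(j + 1)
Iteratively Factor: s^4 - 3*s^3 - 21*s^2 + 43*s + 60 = (s - 5)*(s^3 + 2*s^2 - 11*s - 12) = (s - 5)*(s - 3)*(s^2 + 5*s + 4) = (s - 5)*(s - 3)*(s + 4)*(s + 1)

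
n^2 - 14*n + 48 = (n - 8)*(n - 6)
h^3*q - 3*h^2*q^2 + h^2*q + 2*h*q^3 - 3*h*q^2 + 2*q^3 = (h - 2*q)*(h - q)*(h*q + q)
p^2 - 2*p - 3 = (p - 3)*(p + 1)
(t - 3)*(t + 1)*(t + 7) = t^3 + 5*t^2 - 17*t - 21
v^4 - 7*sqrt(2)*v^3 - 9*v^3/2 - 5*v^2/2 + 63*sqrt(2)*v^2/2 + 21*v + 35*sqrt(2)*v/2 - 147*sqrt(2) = (v - 7/2)*(v - 3)*(v + 2)*(v - 7*sqrt(2))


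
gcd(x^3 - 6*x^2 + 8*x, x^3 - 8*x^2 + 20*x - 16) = x^2 - 6*x + 8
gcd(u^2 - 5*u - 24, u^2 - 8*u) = u - 8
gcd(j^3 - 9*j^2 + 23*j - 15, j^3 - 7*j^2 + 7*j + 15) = j^2 - 8*j + 15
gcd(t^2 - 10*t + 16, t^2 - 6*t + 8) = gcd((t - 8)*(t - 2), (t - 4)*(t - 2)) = t - 2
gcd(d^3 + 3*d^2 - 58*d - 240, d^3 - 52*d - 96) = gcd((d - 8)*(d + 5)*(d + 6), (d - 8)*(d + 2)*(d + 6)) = d^2 - 2*d - 48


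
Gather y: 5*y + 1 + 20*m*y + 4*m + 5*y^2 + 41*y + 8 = 4*m + 5*y^2 + y*(20*m + 46) + 9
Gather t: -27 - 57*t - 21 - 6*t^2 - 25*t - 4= -6*t^2 - 82*t - 52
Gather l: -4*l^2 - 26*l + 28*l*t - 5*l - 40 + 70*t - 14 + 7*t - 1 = -4*l^2 + l*(28*t - 31) + 77*t - 55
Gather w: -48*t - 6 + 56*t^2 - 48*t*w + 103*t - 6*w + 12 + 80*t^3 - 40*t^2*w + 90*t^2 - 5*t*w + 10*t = 80*t^3 + 146*t^2 + 65*t + w*(-40*t^2 - 53*t - 6) + 6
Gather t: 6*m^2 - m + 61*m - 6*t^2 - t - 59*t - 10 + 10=6*m^2 + 60*m - 6*t^2 - 60*t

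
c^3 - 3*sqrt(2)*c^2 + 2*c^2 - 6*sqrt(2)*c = c*(c + 2)*(c - 3*sqrt(2))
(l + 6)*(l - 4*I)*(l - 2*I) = l^3 + 6*l^2 - 6*I*l^2 - 8*l - 36*I*l - 48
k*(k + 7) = k^2 + 7*k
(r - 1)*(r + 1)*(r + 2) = r^3 + 2*r^2 - r - 2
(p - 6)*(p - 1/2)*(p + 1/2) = p^3 - 6*p^2 - p/4 + 3/2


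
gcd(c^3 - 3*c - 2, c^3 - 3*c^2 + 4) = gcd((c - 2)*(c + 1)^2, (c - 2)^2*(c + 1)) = c^2 - c - 2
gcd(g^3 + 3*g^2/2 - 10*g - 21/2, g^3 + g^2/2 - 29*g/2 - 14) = g^2 + 9*g/2 + 7/2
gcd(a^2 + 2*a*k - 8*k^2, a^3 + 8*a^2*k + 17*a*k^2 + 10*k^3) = 1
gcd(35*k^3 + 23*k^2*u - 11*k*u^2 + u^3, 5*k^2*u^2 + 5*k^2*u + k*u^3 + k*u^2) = 1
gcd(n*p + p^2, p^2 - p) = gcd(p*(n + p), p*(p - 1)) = p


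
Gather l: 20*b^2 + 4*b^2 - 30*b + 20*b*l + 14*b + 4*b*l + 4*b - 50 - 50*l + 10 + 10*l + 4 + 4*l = 24*b^2 - 12*b + l*(24*b - 36) - 36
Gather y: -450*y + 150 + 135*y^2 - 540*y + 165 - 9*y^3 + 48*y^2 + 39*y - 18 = -9*y^3 + 183*y^2 - 951*y + 297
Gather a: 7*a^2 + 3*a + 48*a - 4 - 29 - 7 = 7*a^2 + 51*a - 40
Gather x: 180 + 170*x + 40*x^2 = 40*x^2 + 170*x + 180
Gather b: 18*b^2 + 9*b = 18*b^2 + 9*b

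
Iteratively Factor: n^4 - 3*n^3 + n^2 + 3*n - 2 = (n - 1)*(n^3 - 2*n^2 - n + 2) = (n - 1)^2*(n^2 - n - 2) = (n - 1)^2*(n + 1)*(n - 2)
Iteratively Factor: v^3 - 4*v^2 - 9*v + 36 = (v - 3)*(v^2 - v - 12) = (v - 4)*(v - 3)*(v + 3)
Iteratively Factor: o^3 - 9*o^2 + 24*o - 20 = (o - 2)*(o^2 - 7*o + 10) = (o - 5)*(o - 2)*(o - 2)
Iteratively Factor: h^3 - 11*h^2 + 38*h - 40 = (h - 2)*(h^2 - 9*h + 20) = (h - 5)*(h - 2)*(h - 4)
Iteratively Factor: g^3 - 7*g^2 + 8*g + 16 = (g + 1)*(g^2 - 8*g + 16) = (g - 4)*(g + 1)*(g - 4)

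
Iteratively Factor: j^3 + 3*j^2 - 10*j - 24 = (j + 2)*(j^2 + j - 12) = (j - 3)*(j + 2)*(j + 4)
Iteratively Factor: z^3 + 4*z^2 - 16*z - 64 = (z + 4)*(z^2 - 16) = (z - 4)*(z + 4)*(z + 4)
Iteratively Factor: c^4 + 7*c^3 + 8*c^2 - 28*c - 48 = (c + 3)*(c^3 + 4*c^2 - 4*c - 16) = (c + 3)*(c + 4)*(c^2 - 4) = (c - 2)*(c + 3)*(c + 4)*(c + 2)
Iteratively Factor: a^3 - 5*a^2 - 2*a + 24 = (a - 4)*(a^2 - a - 6) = (a - 4)*(a - 3)*(a + 2)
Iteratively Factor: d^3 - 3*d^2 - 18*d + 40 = (d - 2)*(d^2 - d - 20) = (d - 5)*(d - 2)*(d + 4)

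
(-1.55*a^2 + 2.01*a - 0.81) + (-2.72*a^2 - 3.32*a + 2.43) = -4.27*a^2 - 1.31*a + 1.62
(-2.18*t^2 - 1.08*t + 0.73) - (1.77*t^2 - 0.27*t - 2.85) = -3.95*t^2 - 0.81*t + 3.58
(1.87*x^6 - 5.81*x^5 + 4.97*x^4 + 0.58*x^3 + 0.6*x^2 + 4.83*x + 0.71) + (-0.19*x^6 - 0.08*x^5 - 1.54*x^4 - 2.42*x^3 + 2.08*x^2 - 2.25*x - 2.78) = 1.68*x^6 - 5.89*x^5 + 3.43*x^4 - 1.84*x^3 + 2.68*x^2 + 2.58*x - 2.07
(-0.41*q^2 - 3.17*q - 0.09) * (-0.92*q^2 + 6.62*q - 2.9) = 0.3772*q^4 + 0.2022*q^3 - 19.7136*q^2 + 8.5972*q + 0.261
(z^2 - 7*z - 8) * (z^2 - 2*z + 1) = z^4 - 9*z^3 + 7*z^2 + 9*z - 8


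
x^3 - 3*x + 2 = (x - 1)^2*(x + 2)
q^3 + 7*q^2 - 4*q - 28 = (q - 2)*(q + 2)*(q + 7)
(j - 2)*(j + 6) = j^2 + 4*j - 12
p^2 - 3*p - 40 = (p - 8)*(p + 5)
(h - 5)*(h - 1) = h^2 - 6*h + 5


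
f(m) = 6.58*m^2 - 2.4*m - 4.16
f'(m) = 13.16*m - 2.4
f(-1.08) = 6.11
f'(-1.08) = -16.61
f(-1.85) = 22.80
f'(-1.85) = -26.75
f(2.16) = 21.36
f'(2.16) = 26.03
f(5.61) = 189.46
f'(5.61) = 71.43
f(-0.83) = 2.36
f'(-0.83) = -13.32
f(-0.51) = -1.22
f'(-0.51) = -9.11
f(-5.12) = 180.62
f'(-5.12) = -69.78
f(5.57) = 186.62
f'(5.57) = 70.90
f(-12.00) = 972.16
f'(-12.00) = -160.32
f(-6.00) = 247.12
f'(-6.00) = -81.36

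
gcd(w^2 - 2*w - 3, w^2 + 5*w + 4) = w + 1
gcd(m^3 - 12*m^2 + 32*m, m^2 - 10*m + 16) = m - 8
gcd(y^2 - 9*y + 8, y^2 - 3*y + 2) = y - 1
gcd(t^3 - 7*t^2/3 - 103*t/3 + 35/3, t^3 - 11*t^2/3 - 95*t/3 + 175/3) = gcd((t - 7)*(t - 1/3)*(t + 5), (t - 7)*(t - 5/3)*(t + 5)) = t^2 - 2*t - 35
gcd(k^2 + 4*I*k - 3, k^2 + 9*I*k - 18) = k + 3*I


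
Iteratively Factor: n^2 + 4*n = (n + 4)*(n)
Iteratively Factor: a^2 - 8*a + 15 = (a - 3)*(a - 5)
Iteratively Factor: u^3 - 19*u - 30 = (u - 5)*(u^2 + 5*u + 6) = (u - 5)*(u + 3)*(u + 2)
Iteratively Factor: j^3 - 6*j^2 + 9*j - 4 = (j - 4)*(j^2 - 2*j + 1) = (j - 4)*(j - 1)*(j - 1)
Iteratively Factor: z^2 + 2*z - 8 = (z + 4)*(z - 2)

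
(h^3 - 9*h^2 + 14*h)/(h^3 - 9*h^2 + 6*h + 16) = h*(h - 7)/(h^2 - 7*h - 8)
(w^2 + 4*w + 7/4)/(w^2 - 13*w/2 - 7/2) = (w + 7/2)/(w - 7)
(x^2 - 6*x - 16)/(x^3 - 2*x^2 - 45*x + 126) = (x^2 - 6*x - 16)/(x^3 - 2*x^2 - 45*x + 126)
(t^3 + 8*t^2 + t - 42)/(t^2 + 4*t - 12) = (t^2 + 10*t + 21)/(t + 6)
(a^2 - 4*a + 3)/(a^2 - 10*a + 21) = (a - 1)/(a - 7)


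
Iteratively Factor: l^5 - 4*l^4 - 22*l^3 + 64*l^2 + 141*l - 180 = (l + 3)*(l^4 - 7*l^3 - l^2 + 67*l - 60) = (l - 5)*(l + 3)*(l^3 - 2*l^2 - 11*l + 12) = (l - 5)*(l - 4)*(l + 3)*(l^2 + 2*l - 3) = (l - 5)*(l - 4)*(l + 3)^2*(l - 1)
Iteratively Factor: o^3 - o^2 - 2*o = (o + 1)*(o^2 - 2*o) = (o - 2)*(o + 1)*(o)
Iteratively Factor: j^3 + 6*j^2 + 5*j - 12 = (j + 3)*(j^2 + 3*j - 4) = (j + 3)*(j + 4)*(j - 1)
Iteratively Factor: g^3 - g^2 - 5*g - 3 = (g + 1)*(g^2 - 2*g - 3) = (g + 1)^2*(g - 3)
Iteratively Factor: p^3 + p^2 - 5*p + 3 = (p - 1)*(p^2 + 2*p - 3) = (p - 1)*(p + 3)*(p - 1)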